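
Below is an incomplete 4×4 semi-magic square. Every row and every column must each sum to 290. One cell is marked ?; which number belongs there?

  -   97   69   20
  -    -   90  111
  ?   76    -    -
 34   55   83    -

125

The remaining cell in row 1 is (1,1) = 290 − 186 = 104.
Row 4: 34 + 55 + 83 + ? = 290, so (4,4) = 118.
The remaining cell in column 2 is (2,2) = 290 − 228 = 62.
Column 3 must total 290; the given cells sum to 242, so (3,3) = 48.
The remaining cell in column 4 is (3,4) = 290 − 249 = 41.
From row 2, 290 − (62 + 90 + 111) gives (2,1) = 27.
Row 3: 76 + 48 + 41 + ? = 290, so (3,1) = 125.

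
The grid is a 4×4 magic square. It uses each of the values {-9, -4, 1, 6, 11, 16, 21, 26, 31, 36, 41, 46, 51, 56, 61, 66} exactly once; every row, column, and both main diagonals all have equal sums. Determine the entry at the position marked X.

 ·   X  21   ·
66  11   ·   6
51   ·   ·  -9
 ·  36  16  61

41

The 16 entries sum to 456, so each line sums to 456/4 = 114.
From row 2, 114 − (66 + 11 + 6) gives (2,3) = 31.
Row 4: 36 + 16 + 61 + ? = 114, so (4,1) = 1.
Column 1 must total 114; the given cells sum to 118, so (1,1) = -4.
Column 3: 21 + 31 + 16 + ? = 114, so (3,3) = 46.
Column 4 must total 114; the given cells sum to 58, so (1,4) = 56.
The remaining cell in anti-diagonal is (3,2) = 114 − 88 = 26.
Row 1 must total 114; the given cells sum to 73, so (1,2) = 41.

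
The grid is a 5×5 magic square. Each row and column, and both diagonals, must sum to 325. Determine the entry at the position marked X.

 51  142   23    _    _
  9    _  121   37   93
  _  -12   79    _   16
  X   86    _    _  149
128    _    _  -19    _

30

From row 2, 325 − (9 + 121 + 37 + 93) gives (2,2) = 65.
Column 2: 142 + 65 + (-12) + 86 + ? = 325, so (5,2) = 44.
Anti-diagonal must total 325; the given cells sum to 330, so (1,5) = -5.
Using row 1: 51 + 142 + 23 + (-5) + ? → (1,4) = 325 − 211 = 114.
The remaining cell in column 5 is (5,5) = 325 − 253 = 72.
Main diagonal needs 325; the known cells sum to 267, so (4,4) = 58.
Row 5 needs 325; the known cells sum to 225, so (5,3) = 100.
Using column 3: 23 + 121 + 79 + 100 + ? → (4,3) = 325 − 323 = 2.
From column 4, 325 − (114 + 37 + 58 + (-19)) gives (3,4) = 135.
Using row 3: -12 + 79 + 135 + 16 + ? → (3,1) = 325 − 218 = 107.
Row 4 needs 325; the known cells sum to 295, so (4,1) = 30.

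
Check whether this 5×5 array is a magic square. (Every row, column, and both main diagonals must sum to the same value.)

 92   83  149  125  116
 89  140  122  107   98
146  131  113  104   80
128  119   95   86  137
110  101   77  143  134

No — row 2 sums to 556 but column 1 sums to 565.

Row 1: 92 + 83 + 149 + 125 + 116 = 565.
Row 2: 89 + 140 + 122 + 107 + 98 = 556.
Row 3: 146 + 131 + 113 + 104 + 80 = 574.
Row 4: 128 + 119 + 95 + 86 + 137 = 565.
Row 5: 110 + 101 + 77 + 143 + 134 = 565.
Column 1: 92 + 89 + 146 + 128 + 110 = 565.
Column 2: 83 + 140 + 131 + 119 + 101 = 574.
Column 3: 149 + 122 + 113 + 95 + 77 = 556.
Column 4: 125 + 107 + 104 + 86 + 143 = 565.
Column 5: 116 + 98 + 80 + 137 + 134 = 565.
Main diagonal: 92 + 140 + 113 + 86 + 134 = 565.
Anti-diagonal: 116 + 107 + 113 + 119 + 110 = 565.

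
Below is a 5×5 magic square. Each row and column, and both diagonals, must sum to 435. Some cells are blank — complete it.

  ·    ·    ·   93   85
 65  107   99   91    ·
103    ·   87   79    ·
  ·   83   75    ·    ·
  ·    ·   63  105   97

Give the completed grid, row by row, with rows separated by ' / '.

77 69 111 93 85 / 65 107 99 91 73 / 103 95 87 79 71 / 101 83 75 67 109 / 89 81 63 105 97

From row 2, 435 − (65 + 107 + 99 + 91) gives (2,5) = 73.
Using column 3: 99 + 87 + 75 + 63 + ? → (1,3) = 435 − 324 = 111.
Column 4 needs 435; the known cells sum to 368, so (4,4) = 67.
The remaining cell in main diagonal is (1,1) = 435 − 358 = 77.
The remaining cell in anti-diagonal is (5,1) = 435 − 346 = 89.
Row 1 needs 435; the known cells sum to 366, so (1,2) = 69.
Row 5 needs 435; the known cells sum to 354, so (5,2) = 81.
The remaining cell in column 1 is (4,1) = 435 − 334 = 101.
From column 2, 435 − (69 + 107 + 83 + 81) gives (3,2) = 95.
Using row 3: 103 + 95 + 87 + 79 + ? → (3,5) = 435 − 364 = 71.
From row 4, 435 − (101 + 83 + 75 + 67) gives (4,5) = 109.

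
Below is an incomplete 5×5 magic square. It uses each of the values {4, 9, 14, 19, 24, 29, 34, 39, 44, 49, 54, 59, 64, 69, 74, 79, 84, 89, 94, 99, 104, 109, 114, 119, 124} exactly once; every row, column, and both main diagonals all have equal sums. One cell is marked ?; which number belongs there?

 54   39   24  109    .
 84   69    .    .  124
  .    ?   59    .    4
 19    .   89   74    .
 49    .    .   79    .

99

The 25 entries sum to 1600, so each line sums to 1600/5 = 320.
From row 1, 320 − (54 + 39 + 24 + 109) gives (1,5) = 94.
Using column 1: 54 + 84 + 19 + 49 + ? → (3,1) = 320 − 206 = 114.
Main diagonal: 54 + 69 + 59 + 74 + ? = 320, so (5,5) = 64.
Column 5: 94 + 124 + 4 + 64 + ? = 320, so (4,5) = 34.
Using row 4: 19 + 89 + 74 + 34 + ? → (4,2) = 320 − 216 = 104.
Anti-diagonal: 94 + 59 + 104 + 49 + ? = 320, so (2,4) = 14.
Row 2 must total 320; the given cells sum to 291, so (2,3) = 29.
Column 3 needs 320; the known cells sum to 201, so (5,3) = 119.
Using column 4: 109 + 14 + 74 + 79 + ? → (3,4) = 320 − 276 = 44.
The remaining cell in row 3 is (3,2) = 320 − 221 = 99.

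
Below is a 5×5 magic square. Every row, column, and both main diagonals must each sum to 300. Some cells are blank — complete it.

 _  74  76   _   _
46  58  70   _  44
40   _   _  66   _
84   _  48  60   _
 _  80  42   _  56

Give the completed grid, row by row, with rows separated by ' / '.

62 74 76 38 50 / 46 58 70 82 44 / 40 52 64 66 78 / 84 36 48 60 72 / 68 80 42 54 56

Row 2 needs 300; the known cells sum to 218, so (2,4) = 82.
Column 3: 76 + 70 + 48 + 42 + ? = 300, so (3,3) = 64.
The remaining cell in main diagonal is (1,1) = 300 − 238 = 62.
The remaining cell in column 1 is (5,1) = 300 − 232 = 68.
Using row 5: 68 + 80 + 42 + 56 + ? → (5,4) = 300 − 246 = 54.
Column 4 needs 300; the known cells sum to 262, so (1,4) = 38.
Row 1 needs 300; the known cells sum to 250, so (1,5) = 50.
The remaining cell in anti-diagonal is (4,2) = 300 − 264 = 36.
From row 4, 300 − (84 + 36 + 48 + 60) gives (4,5) = 72.
Column 2 must total 300; the given cells sum to 248, so (3,2) = 52.
From column 5, 300 − (50 + 44 + 72 + 56) gives (3,5) = 78.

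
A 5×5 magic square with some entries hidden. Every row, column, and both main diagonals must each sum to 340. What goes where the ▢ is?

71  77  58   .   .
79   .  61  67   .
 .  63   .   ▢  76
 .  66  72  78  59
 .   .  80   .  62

Row 4: 66 + 72 + 78 + 59 + ? = 340, so (4,1) = 65.
From column 3, 340 − (58 + 61 + 72 + 80) gives (3,3) = 69.
Main diagonal needs 340; the known cells sum to 280, so (2,2) = 60.
Row 2: 79 + 60 + 61 + 67 + ? = 340, so (2,5) = 73.
Column 2 must total 340; the given cells sum to 266, so (5,2) = 74.
Column 5 needs 340; the known cells sum to 270, so (1,5) = 70.
Using anti-diagonal: 70 + 67 + 69 + 66 + ? → (5,1) = 340 − 272 = 68.
Row 1: 71 + 77 + 58 + 70 + ? = 340, so (1,4) = 64.
Row 5: 68 + 74 + 80 + 62 + ? = 340, so (5,4) = 56.
Column 1 needs 340; the known cells sum to 283, so (3,1) = 57.
Column 4 must total 340; the given cells sum to 265, so (3,4) = 75.

75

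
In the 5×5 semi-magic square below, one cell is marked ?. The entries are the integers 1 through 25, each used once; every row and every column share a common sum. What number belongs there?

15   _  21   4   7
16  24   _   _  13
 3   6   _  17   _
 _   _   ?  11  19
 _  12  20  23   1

The entries are 1 through 25, which sum to 325, so each line sums to 325/5 = 65.
Row 1: 15 + 21 + 4 + 7 + ? = 65, so (1,2) = 18.
The remaining cell in row 5 is (5,1) = 65 − 56 = 9.
Using column 1: 15 + 16 + 3 + 9 + ? → (4,1) = 65 − 43 = 22.
From column 2, 65 − (18 + 24 + 6 + 12) gives (4,2) = 5.
Column 4: 4 + 17 + 11 + 23 + ? = 65, so (2,4) = 10.
From column 5, 65 − (7 + 13 + 19 + 1) gives (3,5) = 25.
Using row 2: 16 + 24 + 10 + 13 + ? → (2,3) = 65 − 63 = 2.
Using row 3: 3 + 6 + 17 + 25 + ? → (3,3) = 65 − 51 = 14.
Row 4: 22 + 5 + 11 + 19 + ? = 65, so (4,3) = 8.

8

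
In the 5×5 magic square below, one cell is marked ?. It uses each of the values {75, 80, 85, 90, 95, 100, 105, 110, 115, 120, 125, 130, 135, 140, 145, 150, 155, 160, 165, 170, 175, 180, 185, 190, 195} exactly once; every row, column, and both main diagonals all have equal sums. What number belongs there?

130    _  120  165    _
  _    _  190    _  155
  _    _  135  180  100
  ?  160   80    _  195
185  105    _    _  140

115

The 25 entries sum to 3375, so each line sums to 3375/5 = 675.
Column 3 must total 675; the given cells sum to 525, so (5,3) = 150.
From column 5, 675 − (155 + 100 + 195 + 140) gives (1,5) = 85.
The remaining cell in anti-diagonal is (2,4) = 675 − 565 = 110.
From row 1, 675 − (130 + 120 + 165 + 85) gives (1,2) = 175.
The remaining cell in row 5 is (5,4) = 675 − 580 = 95.
Using column 4: 165 + 110 + 180 + 95 + ? → (4,4) = 675 − 550 = 125.
Main diagonal: 130 + 135 + 125 + 140 + ? = 675, so (2,2) = 145.
The remaining cell in row 2 is (2,1) = 675 − 600 = 75.
Row 4 needs 675; the known cells sum to 560, so (4,1) = 115.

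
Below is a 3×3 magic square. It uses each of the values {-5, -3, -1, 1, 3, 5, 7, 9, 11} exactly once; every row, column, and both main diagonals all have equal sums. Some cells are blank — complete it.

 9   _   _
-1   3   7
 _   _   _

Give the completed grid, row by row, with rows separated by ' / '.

The 9 entries sum to 27, so each line sums to 27/3 = 9.
Using column 1: 9 + (-1) + ? → (3,1) = 9 − 8 = 1.
Main diagonal: 9 + 3 + ? = 9, so (3,3) = -3.
The remaining cell in anti-diagonal is (1,3) = 9 − 4 = 5.
Using row 1: 9 + 5 + ? → (1,2) = 9 − 14 = -5.
Row 3 needs 9; the known cells sum to -2, so (3,2) = 11.

9 -5 5 / -1 3 7 / 1 11 -3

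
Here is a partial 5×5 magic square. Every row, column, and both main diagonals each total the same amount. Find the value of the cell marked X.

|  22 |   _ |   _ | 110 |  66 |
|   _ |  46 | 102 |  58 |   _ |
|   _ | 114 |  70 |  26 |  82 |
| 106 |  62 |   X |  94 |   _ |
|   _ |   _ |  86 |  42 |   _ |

Column 4 is complete and sums to 330; that is the magic constant.
Row 3: 114 + 70 + 26 + 82 + ? = 330, so (3,1) = 38.
The remaining cell in main diagonal is (5,5) = 330 − 232 = 98.
From anti-diagonal, 330 − (66 + 58 + 70 + 62) gives (5,1) = 74.
Row 5: 74 + 86 + 42 + 98 + ? = 330, so (5,2) = 30.
Column 1: 22 + 38 + 106 + 74 + ? = 330, so (2,1) = 90.
Column 2 needs 330; the known cells sum to 252, so (1,2) = 78.
Using row 1: 22 + 78 + 110 + 66 + ? → (1,3) = 330 − 276 = 54.
The remaining cell in row 2 is (2,5) = 330 − 296 = 34.
From column 3, 330 − (54 + 102 + 70 + 86) gives (4,3) = 18.

18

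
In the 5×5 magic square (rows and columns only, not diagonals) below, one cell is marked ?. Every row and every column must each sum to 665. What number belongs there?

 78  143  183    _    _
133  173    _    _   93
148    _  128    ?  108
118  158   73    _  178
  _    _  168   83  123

The remaining cell in row 4 is (4,4) = 665 − 527 = 138.
From column 1, 665 − (78 + 133 + 148 + 118) gives (5,1) = 188.
The remaining cell in column 3 is (2,3) = 665 − 552 = 113.
Column 5 must total 665; the given cells sum to 502, so (1,5) = 163.
Row 1 must total 665; the given cells sum to 567, so (1,4) = 98.
The remaining cell in row 2 is (2,4) = 665 − 512 = 153.
Using row 5: 188 + 168 + 83 + 123 + ? → (5,2) = 665 − 562 = 103.
Using column 2: 143 + 173 + 158 + 103 + ? → (3,2) = 665 − 577 = 88.
The remaining cell in column 4 is (3,4) = 665 − 472 = 193.

193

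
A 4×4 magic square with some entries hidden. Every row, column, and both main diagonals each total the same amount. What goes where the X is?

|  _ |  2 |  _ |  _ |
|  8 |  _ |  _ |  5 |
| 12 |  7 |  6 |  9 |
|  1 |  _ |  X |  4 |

15

Row 3 is complete and sums to 34; that is the magic constant.
Using column 1: 8 + 12 + 1 + ? → (1,1) = 34 − 21 = 13.
Column 4 needs 34; the known cells sum to 18, so (1,4) = 16.
Main diagonal: 13 + 6 + 4 + ? = 34, so (2,2) = 11.
Using anti-diagonal: 16 + 7 + 1 + ? → (2,3) = 34 − 24 = 10.
Using row 1: 13 + 2 + 16 + ? → (1,3) = 34 − 31 = 3.
Column 2: 2 + 11 + 7 + ? = 34, so (4,2) = 14.
Column 3: 3 + 10 + 6 + ? = 34, so (4,3) = 15.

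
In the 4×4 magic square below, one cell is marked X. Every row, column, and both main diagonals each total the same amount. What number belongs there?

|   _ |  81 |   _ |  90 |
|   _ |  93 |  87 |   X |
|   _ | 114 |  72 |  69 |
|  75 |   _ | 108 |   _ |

Anti-diagonal is complete and sums to 366; that is the magic constant.
The remaining cell in row 3 is (3,1) = 366 − 255 = 111.
Using column 2: 81 + 93 + 114 + ? → (4,2) = 366 − 288 = 78.
Column 3 must total 366; the given cells sum to 267, so (1,3) = 99.
Row 1 must total 366; the given cells sum to 270, so (1,1) = 96.
Row 4 needs 366; the known cells sum to 261, so (4,4) = 105.
Column 1: 96 + 111 + 75 + ? = 366, so (2,1) = 84.
The remaining cell in column 4 is (2,4) = 366 − 264 = 102.

102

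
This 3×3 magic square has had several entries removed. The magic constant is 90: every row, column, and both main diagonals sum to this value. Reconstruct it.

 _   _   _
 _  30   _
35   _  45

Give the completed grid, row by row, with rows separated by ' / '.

From row 3, 90 − (35 + 45) gives (3,2) = 10.
Column 2 needs 90; the known cells sum to 40, so (1,2) = 50.
Main diagonal: 30 + 45 + ? = 90, so (1,1) = 15.
Anti-diagonal needs 90; the known cells sum to 65, so (1,3) = 25.
Column 1: 15 + 35 + ? = 90, so (2,1) = 40.
Column 3: 25 + 45 + ? = 90, so (2,3) = 20.

15 50 25 / 40 30 20 / 35 10 45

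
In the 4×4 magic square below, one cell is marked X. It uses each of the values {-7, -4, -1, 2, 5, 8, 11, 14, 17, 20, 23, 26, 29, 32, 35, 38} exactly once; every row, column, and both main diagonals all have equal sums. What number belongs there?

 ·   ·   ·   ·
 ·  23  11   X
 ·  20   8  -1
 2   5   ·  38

-4

The 16 entries sum to 248, so each line sums to 248/4 = 62.
Row 3 needs 62; the known cells sum to 27, so (3,1) = 35.
Row 4 must total 62; the given cells sum to 45, so (4,3) = 17.
Using column 2: 23 + 20 + 5 + ? → (1,2) = 62 − 48 = 14.
From column 3, 62 − (11 + 8 + 17) gives (1,3) = 26.
Main diagonal must total 62; the given cells sum to 69, so (1,1) = -7.
The remaining cell in anti-diagonal is (1,4) = 62 − 33 = 29.
From column 1, 62 − (-7 + 35 + 2) gives (2,1) = 32.
Using column 4: 29 + (-1) + 38 + ? → (2,4) = 62 − 66 = -4.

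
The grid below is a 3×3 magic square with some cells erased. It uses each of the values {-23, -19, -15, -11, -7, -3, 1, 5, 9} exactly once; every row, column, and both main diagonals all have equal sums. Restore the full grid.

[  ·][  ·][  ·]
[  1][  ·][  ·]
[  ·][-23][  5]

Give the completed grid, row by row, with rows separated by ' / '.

The 9 entries sum to -63, so each line sums to -63/3 = -21.
Using row 3: -23 + 5 + ? → (3,1) = -21 − (-18) = -3.
Column 1: 1 + (-3) + ? = -21, so (1,1) = -19.
Main diagonal needs -21; the known cells sum to -14, so (2,2) = -7.
The remaining cell in anti-diagonal is (1,3) = -21 − (-10) = -11.
Row 1 must total -21; the given cells sum to -30, so (1,2) = 9.
From row 2, -21 − (1 + (-7)) gives (2,3) = -15.

-19 9 -11 / 1 -7 -15 / -3 -23 5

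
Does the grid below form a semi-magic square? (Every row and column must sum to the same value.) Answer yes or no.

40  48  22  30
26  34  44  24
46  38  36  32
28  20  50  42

Row 1: 40 + 48 + 22 + 30 = 140.
Row 2: 26 + 34 + 44 + 24 = 128.
Row 3: 46 + 38 + 36 + 32 = 152.
Row 4: 28 + 20 + 50 + 42 = 140.
Column 1: 40 + 26 + 46 + 28 = 140.
Column 2: 48 + 34 + 38 + 20 = 140.
Column 3: 22 + 44 + 36 + 50 = 152.
Column 4: 30 + 24 + 32 + 42 = 128.

No — row 3 sums to 152 but column 1 sums to 140.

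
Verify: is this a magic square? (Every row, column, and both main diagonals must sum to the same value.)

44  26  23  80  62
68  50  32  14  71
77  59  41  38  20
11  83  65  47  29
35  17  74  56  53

Yes

Row 1: 44 + 26 + 23 + 80 + 62 = 235.
Row 2: 68 + 50 + 32 + 14 + 71 = 235.
Row 3: 77 + 59 + 41 + 38 + 20 = 235.
Row 4: 11 + 83 + 65 + 47 + 29 = 235.
Row 5: 35 + 17 + 74 + 56 + 53 = 235.
Column 1: 44 + 68 + 77 + 11 + 35 = 235.
Column 2: 26 + 50 + 59 + 83 + 17 = 235.
Column 3: 23 + 32 + 41 + 65 + 74 = 235.
Column 4: 80 + 14 + 38 + 47 + 56 = 235.
Column 5: 62 + 71 + 20 + 29 + 53 = 235.
Main diagonal: 44 + 50 + 41 + 47 + 53 = 235.
Anti-diagonal: 62 + 14 + 41 + 83 + 35 = 235.
All lines sum to 235.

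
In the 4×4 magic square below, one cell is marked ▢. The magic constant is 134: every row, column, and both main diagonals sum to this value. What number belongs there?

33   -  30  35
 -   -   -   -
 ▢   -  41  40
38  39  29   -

Row 1 must total 134; the given cells sum to 98, so (1,2) = 36.
Using row 4: 38 + 39 + 29 + ? → (4,4) = 134 − 106 = 28.
Column 3 needs 134; the known cells sum to 100, so (2,3) = 34.
From column 4, 134 − (35 + 40 + 28) gives (2,4) = 31.
From main diagonal, 134 − (33 + 41 + 28) gives (2,2) = 32.
The remaining cell in anti-diagonal is (3,2) = 134 − 107 = 27.
Row 2: 32 + 34 + 31 + ? = 134, so (2,1) = 37.
Using row 3: 27 + 41 + 40 + ? → (3,1) = 134 − 108 = 26.

26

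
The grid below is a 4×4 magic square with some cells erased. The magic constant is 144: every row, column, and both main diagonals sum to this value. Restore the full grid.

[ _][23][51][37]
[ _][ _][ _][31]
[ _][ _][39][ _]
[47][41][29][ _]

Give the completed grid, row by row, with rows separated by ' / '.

33 23 51 37 / 43 45 25 31 / 21 35 39 49 / 47 41 29 27

Row 1: 23 + 51 + 37 + ? = 144, so (1,1) = 33.
The remaining cell in row 4 is (4,4) = 144 − 117 = 27.
Column 3 needs 144; the known cells sum to 119, so (2,3) = 25.
Column 4: 37 + 31 + 27 + ? = 144, so (3,4) = 49.
Main diagonal needs 144; the known cells sum to 99, so (2,2) = 45.
Anti-diagonal: 37 + 25 + 47 + ? = 144, so (3,2) = 35.
Row 2: 45 + 25 + 31 + ? = 144, so (2,1) = 43.
From row 3, 144 − (35 + 39 + 49) gives (3,1) = 21.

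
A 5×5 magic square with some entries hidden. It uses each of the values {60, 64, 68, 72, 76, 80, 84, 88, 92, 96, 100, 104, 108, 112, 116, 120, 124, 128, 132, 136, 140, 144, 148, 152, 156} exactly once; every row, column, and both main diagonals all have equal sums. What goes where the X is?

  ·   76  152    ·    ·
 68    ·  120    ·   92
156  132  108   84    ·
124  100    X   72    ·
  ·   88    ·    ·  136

96

The 25 entries sum to 2700, so each line sums to 2700/5 = 540.
Row 3 must total 540; the given cells sum to 480, so (3,5) = 60.
Column 2: 76 + 132 + 100 + 88 + ? = 540, so (2,2) = 144.
Using main diagonal: 144 + 108 + 72 + 136 + ? → (1,1) = 540 − 460 = 80.
Row 2: 68 + 144 + 120 + 92 + ? = 540, so (2,4) = 116.
Column 1: 80 + 68 + 156 + 124 + ? = 540, so (5,1) = 112.
From anti-diagonal, 540 − (116 + 108 + 100 + 112) gives (1,5) = 104.
Using row 1: 80 + 76 + 152 + 104 + ? → (1,4) = 540 − 412 = 128.
The remaining cell in column 4 is (5,4) = 540 − 400 = 140.
Column 5 needs 540; the known cells sum to 392, so (4,5) = 148.
From row 4, 540 − (124 + 100 + 72 + 148) gives (4,3) = 96.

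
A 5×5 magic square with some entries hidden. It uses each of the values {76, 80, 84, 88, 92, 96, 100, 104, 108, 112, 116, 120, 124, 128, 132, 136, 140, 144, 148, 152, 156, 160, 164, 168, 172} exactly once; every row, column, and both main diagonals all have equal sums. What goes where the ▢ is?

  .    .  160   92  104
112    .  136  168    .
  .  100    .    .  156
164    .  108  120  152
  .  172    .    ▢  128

96

The 25 entries sum to 3100, so each line sums to 3100/5 = 620.
Using row 4: 164 + 108 + 120 + 152 + ? → (4,2) = 620 − 544 = 76.
Column 5 must total 620; the given cells sum to 540, so (2,5) = 80.
Using row 2: 112 + 136 + 168 + 80 + ? → (2,2) = 620 − 496 = 124.
Using column 2: 124 + 100 + 76 + 172 + ? → (1,2) = 620 − 472 = 148.
Using row 1: 148 + 160 + 92 + 104 + ? → (1,1) = 620 − 504 = 116.
From main diagonal, 620 − (116 + 124 + 120 + 128) gives (3,3) = 132.
Anti-diagonal must total 620; the given cells sum to 480, so (5,1) = 140.
Column 1: 116 + 112 + 164 + 140 + ? = 620, so (3,1) = 88.
From column 3, 620 − (160 + 136 + 132 + 108) gives (5,3) = 84.
The remaining cell in row 3 is (3,4) = 620 − 476 = 144.
The remaining cell in row 5 is (5,4) = 620 − 524 = 96.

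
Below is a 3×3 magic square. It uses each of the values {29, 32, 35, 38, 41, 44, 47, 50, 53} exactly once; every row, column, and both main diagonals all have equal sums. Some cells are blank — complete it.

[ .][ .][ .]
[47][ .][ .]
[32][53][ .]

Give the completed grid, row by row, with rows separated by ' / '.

The 9 entries sum to 369, so each line sums to 369/3 = 123.
Row 3 needs 123; the known cells sum to 85, so (3,3) = 38.
Column 1 needs 123; the known cells sum to 79, so (1,1) = 44.
The remaining cell in main diagonal is (2,2) = 123 − 82 = 41.
Anti-diagonal must total 123; the given cells sum to 73, so (1,3) = 50.
From row 1, 123 − (44 + 50) gives (1,2) = 29.
Row 2: 47 + 41 + ? = 123, so (2,3) = 35.

44 29 50 / 47 41 35 / 32 53 38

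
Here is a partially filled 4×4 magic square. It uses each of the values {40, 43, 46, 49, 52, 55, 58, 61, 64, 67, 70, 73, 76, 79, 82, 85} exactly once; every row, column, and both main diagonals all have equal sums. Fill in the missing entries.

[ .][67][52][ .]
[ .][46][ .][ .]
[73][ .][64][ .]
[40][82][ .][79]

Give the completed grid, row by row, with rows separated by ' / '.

The 16 entries sum to 1000, so each line sums to 1000/4 = 250.
Row 4: 40 + 82 + 79 + ? = 250, so (4,3) = 49.
Using column 2: 67 + 46 + 82 + ? → (3,2) = 250 − 195 = 55.
Column 3 needs 250; the known cells sum to 165, so (2,3) = 85.
From main diagonal, 250 − (46 + 64 + 79) gives (1,1) = 61.
From anti-diagonal, 250 − (85 + 55 + 40) gives (1,4) = 70.
The remaining cell in row 3 is (3,4) = 250 − 192 = 58.
The remaining cell in column 1 is (2,1) = 250 − 174 = 76.
Column 4 must total 250; the given cells sum to 207, so (2,4) = 43.

61 67 52 70 / 76 46 85 43 / 73 55 64 58 / 40 82 49 79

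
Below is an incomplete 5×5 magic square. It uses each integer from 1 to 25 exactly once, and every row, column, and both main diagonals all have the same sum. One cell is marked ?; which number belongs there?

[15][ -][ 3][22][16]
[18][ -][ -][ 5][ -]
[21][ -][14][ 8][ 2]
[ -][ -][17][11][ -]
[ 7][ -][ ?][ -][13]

25

The entries are 1 through 25, which sum to 325, so each line sums to 325/5 = 65.
The remaining cell in row 1 is (1,2) = 65 − 56 = 9.
From row 3, 65 − (21 + 14 + 8 + 2) gives (3,2) = 20.
Column 1: 15 + 18 + 21 + 7 + ? = 65, so (4,1) = 4.
From column 4, 65 − (22 + 5 + 8 + 11) gives (5,4) = 19.
Main diagonal: 15 + 14 + 11 + 13 + ? = 65, so (2,2) = 12.
Using anti-diagonal: 16 + 5 + 14 + 7 + ? → (4,2) = 65 − 42 = 23.
Row 4 needs 65; the known cells sum to 55, so (4,5) = 10.
Column 2 needs 65; the known cells sum to 64, so (5,2) = 1.
Column 5 must total 65; the given cells sum to 41, so (2,5) = 24.
Row 2: 18 + 12 + 5 + 24 + ? = 65, so (2,3) = 6.
The remaining cell in row 5 is (5,3) = 65 − 40 = 25.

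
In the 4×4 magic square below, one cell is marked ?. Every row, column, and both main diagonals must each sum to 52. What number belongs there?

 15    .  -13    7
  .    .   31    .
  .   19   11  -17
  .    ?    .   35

-1

Using row 1: 15 + (-13) + 7 + ? → (1,2) = 52 − 9 = 43.
Row 3: 19 + 11 + (-17) + ? = 52, so (3,1) = 39.
The remaining cell in column 3 is (4,3) = 52 − 29 = 23.
From column 4, 52 − (7 + (-17) + 35) gives (2,4) = 27.
Main diagonal: 15 + 11 + 35 + ? = 52, so (2,2) = -9.
Anti-diagonal: 7 + 31 + 19 + ? = 52, so (4,1) = -5.
From row 2, 52 − (-9 + 31 + 27) gives (2,1) = 3.
From row 4, 52 − (-5 + 23 + 35) gives (4,2) = -1.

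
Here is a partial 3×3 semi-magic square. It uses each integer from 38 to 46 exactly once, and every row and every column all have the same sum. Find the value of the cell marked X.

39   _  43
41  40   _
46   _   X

The entries are 38 through 46, which sum to 378, so each line sums to 378/3 = 126.
Row 1: 39 + 43 + ? = 126, so (1,2) = 44.
The remaining cell in row 2 is (2,3) = 126 − 81 = 45.
Column 2 needs 126; the known cells sum to 84, so (3,2) = 42.
The remaining cell in column 3 is (3,3) = 126 − 88 = 38.

38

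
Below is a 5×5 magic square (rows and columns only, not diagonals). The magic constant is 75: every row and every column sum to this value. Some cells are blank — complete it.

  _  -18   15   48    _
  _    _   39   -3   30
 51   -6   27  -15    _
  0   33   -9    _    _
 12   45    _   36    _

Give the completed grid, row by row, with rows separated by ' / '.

Row 3 needs 75; the known cells sum to 57, so (3,5) = 18.
From column 2, 75 − (-18 + (-6) + 33 + 45) gives (2,2) = 21.
Column 3 must total 75; the given cells sum to 72, so (5,3) = 3.
The remaining cell in column 4 is (4,4) = 75 − 66 = 9.
The remaining cell in row 2 is (2,1) = 75 − 87 = -12.
The remaining cell in row 4 is (4,5) = 75 − 33 = 42.
From row 5, 75 − (12 + 45 + 3 + 36) gives (5,5) = -21.
Column 1 must total 75; the given cells sum to 51, so (1,1) = 24.
From column 5, 75 − (30 + 18 + 42 + (-21)) gives (1,5) = 6.

24 -18 15 48 6 / -12 21 39 -3 30 / 51 -6 27 -15 18 / 0 33 -9 9 42 / 12 45 3 36 -21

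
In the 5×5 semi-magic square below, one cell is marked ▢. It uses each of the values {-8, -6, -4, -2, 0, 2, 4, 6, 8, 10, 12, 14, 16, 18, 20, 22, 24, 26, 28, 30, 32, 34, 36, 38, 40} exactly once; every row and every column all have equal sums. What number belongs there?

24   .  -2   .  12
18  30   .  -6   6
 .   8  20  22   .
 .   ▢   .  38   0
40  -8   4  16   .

14

The 25 entries sum to 400, so each line sums to 400/5 = 80.
Row 2 needs 80; the known cells sum to 48, so (2,3) = 32.
The remaining cell in row 5 is (5,5) = 80 − 52 = 28.
The remaining cell in column 3 is (4,3) = 80 − 54 = 26.
Using column 4: -6 + 22 + 38 + 16 + ? → (1,4) = 80 − 70 = 10.
From column 5, 80 − (12 + 6 + 0 + 28) gives (3,5) = 34.
Row 1 must total 80; the given cells sum to 44, so (1,2) = 36.
Row 3 must total 80; the given cells sum to 84, so (3,1) = -4.
Column 1 must total 80; the given cells sum to 78, so (4,1) = 2.
Using column 2: 36 + 30 + 8 + (-8) + ? → (4,2) = 80 − 66 = 14.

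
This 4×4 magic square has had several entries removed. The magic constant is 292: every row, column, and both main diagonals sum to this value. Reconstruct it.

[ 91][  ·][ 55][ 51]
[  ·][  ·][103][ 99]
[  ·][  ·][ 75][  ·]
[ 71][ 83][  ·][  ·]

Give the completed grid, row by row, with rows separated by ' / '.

91 95 55 51 / 43 47 103 99 / 87 67 75 63 / 71 83 59 79

Row 1: 91 + 55 + 51 + ? = 292, so (1,2) = 95.
Column 3 must total 292; the given cells sum to 233, so (4,3) = 59.
The remaining cell in anti-diagonal is (3,2) = 292 − 225 = 67.
Row 4 must total 292; the given cells sum to 213, so (4,4) = 79.
Column 2 must total 292; the given cells sum to 245, so (2,2) = 47.
Column 4 needs 292; the known cells sum to 229, so (3,4) = 63.
Row 2: 47 + 103 + 99 + ? = 292, so (2,1) = 43.
Using row 3: 67 + 75 + 63 + ? → (3,1) = 292 − 205 = 87.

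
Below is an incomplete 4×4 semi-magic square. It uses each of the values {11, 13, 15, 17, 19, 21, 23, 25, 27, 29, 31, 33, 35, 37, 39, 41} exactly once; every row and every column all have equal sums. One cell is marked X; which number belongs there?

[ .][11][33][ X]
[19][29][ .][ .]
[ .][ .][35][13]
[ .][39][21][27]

23

The 16 entries sum to 416, so each line sums to 416/4 = 104.
Row 4 must total 104; the given cells sum to 87, so (4,1) = 17.
Using column 2: 11 + 29 + 39 + ? → (3,2) = 104 − 79 = 25.
The remaining cell in column 3 is (2,3) = 104 − 89 = 15.
From row 2, 104 − (19 + 29 + 15) gives (2,4) = 41.
Using row 3: 25 + 35 + 13 + ? → (3,1) = 104 − 73 = 31.
From column 1, 104 − (19 + 31 + 17) gives (1,1) = 37.
Column 4 needs 104; the known cells sum to 81, so (1,4) = 23.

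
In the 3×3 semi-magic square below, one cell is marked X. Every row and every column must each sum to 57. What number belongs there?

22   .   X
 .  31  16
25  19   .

28

From row 2, 57 − (31 + 16) gives (2,1) = 10.
Row 3 needs 57; the known cells sum to 44, so (3,3) = 13.
Using column 2: 31 + 19 + ? → (1,2) = 57 − 50 = 7.
Using column 3: 16 + 13 + ? → (1,3) = 57 − 29 = 28.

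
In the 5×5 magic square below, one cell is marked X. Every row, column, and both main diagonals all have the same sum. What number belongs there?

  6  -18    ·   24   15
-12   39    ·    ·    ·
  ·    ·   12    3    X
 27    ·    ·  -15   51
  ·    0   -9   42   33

Main diagonal is complete and sums to 75; that is the magic constant.
Row 1: 6 + (-18) + 24 + 15 + ? = 75, so (1,3) = 48.
From row 5, 75 − (0 + (-9) + 42 + 33) gives (5,1) = 9.
Column 1: 6 + (-12) + 27 + 9 + ? = 75, so (3,1) = 45.
Column 4: 24 + 3 + (-15) + 42 + ? = 75, so (2,4) = 21.
Anti-diagonal needs 75; the known cells sum to 57, so (4,2) = 18.
The remaining cell in row 4 is (4,3) = 75 − 81 = -6.
Column 2 needs 75; the known cells sum to 39, so (3,2) = 36.
Column 3 needs 75; the known cells sum to 45, so (2,3) = 30.
Row 2 must total 75; the given cells sum to 78, so (2,5) = -3.
From row 3, 75 − (45 + 36 + 12 + 3) gives (3,5) = -21.

-21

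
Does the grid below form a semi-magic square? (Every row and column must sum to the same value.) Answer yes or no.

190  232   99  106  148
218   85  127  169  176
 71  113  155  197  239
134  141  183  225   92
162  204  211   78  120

Row 1: 190 + 232 + 99 + 106 + 148 = 775.
Row 2: 218 + 85 + 127 + 169 + 176 = 775.
Row 3: 71 + 113 + 155 + 197 + 239 = 775.
Row 4: 134 + 141 + 183 + 225 + 92 = 775.
Row 5: 162 + 204 + 211 + 78 + 120 = 775.
Column 1: 190 + 218 + 71 + 134 + 162 = 775.
Column 2: 232 + 85 + 113 + 141 + 204 = 775.
Column 3: 99 + 127 + 155 + 183 + 211 = 775.
Column 4: 106 + 169 + 197 + 225 + 78 = 775.
Column 5: 148 + 176 + 239 + 92 + 120 = 775.
All lines sum to 775.

Yes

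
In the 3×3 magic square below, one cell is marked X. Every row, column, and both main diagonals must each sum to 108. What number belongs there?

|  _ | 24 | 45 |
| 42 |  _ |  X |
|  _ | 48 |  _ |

30

Row 1 must total 108; the given cells sum to 69, so (1,1) = 39.
The remaining cell in column 1 is (3,1) = 108 − 81 = 27.
From column 2, 108 − (24 + 48) gives (2,2) = 36.
The remaining cell in main diagonal is (3,3) = 108 − 75 = 33.
Row 2 must total 108; the given cells sum to 78, so (2,3) = 30.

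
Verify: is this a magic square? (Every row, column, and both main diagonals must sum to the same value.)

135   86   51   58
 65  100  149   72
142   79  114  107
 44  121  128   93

No — main diagonal sums to 442 but anti-diagonal sums to 330.

Row 1: 135 + 86 + 51 + 58 = 330.
Row 2: 65 + 100 + 149 + 72 = 386.
Row 3: 142 + 79 + 114 + 107 = 442.
Row 4: 44 + 121 + 128 + 93 = 386.
Column 1: 135 + 65 + 142 + 44 = 386.
Column 2: 86 + 100 + 79 + 121 = 386.
Column 3: 51 + 149 + 114 + 128 = 442.
Column 4: 58 + 72 + 107 + 93 = 330.
Main diagonal: 135 + 100 + 114 + 93 = 442.
Anti-diagonal: 58 + 149 + 79 + 44 = 330.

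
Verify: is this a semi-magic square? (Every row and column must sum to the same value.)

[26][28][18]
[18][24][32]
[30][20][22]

No — column 1 sums to 74 but row 1 sums to 72.

Row 1: 26 + 28 + 18 = 72.
Row 2: 18 + 24 + 32 = 74.
Row 3: 30 + 20 + 22 = 72.
Column 1: 26 + 18 + 30 = 74.
Column 2: 28 + 24 + 20 = 72.
Column 3: 18 + 32 + 22 = 72.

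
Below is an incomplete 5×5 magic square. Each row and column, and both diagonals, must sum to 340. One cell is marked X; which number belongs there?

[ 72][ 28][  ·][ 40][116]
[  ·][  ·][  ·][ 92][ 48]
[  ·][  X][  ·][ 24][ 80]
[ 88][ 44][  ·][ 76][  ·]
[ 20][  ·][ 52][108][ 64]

112

From row 1, 340 − (72 + 28 + 40 + 116) gives (1,3) = 84.
The remaining cell in row 5 is (5,2) = 340 − 244 = 96.
From column 5, 340 − (116 + 48 + 80 + 64) gives (4,5) = 32.
Anti-diagonal needs 340; the known cells sum to 272, so (3,3) = 68.
Row 4: 88 + 44 + 76 + 32 + ? = 340, so (4,3) = 100.
Column 3: 84 + 68 + 100 + 52 + ? = 340, so (2,3) = 36.
Main diagonal: 72 + 68 + 76 + 64 + ? = 340, so (2,2) = 60.
Row 2: 60 + 36 + 92 + 48 + ? = 340, so (2,1) = 104.
Column 1 must total 340; the given cells sum to 284, so (3,1) = 56.
Using column 2: 28 + 60 + 44 + 96 + ? → (3,2) = 340 − 228 = 112.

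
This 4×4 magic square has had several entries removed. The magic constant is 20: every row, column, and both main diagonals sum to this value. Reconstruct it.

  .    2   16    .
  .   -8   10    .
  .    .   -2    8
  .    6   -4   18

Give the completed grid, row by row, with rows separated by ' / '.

12 2 16 -10 / 14 -8 10 4 / -6 20 -2 8 / 0 6 -4 18

Row 4 needs 20; the known cells sum to 20, so (4,1) = 0.
The remaining cell in column 2 is (3,2) = 20 − 0 = 20.
Main diagonal: -8 + (-2) + 18 + ? = 20, so (1,1) = 12.
Anti-diagonal needs 20; the known cells sum to 30, so (1,4) = -10.
From row 3, 20 − (20 + (-2) + 8) gives (3,1) = -6.
Column 1 needs 20; the known cells sum to 6, so (2,1) = 14.
Column 4: -10 + 8 + 18 + ? = 20, so (2,4) = 4.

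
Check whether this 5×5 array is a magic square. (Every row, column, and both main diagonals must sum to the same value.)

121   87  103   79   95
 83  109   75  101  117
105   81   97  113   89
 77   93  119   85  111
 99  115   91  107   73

Row 1: 121 + 87 + 103 + 79 + 95 = 485.
Row 2: 83 + 109 + 75 + 101 + 117 = 485.
Row 3: 105 + 81 + 97 + 113 + 89 = 485.
Row 4: 77 + 93 + 119 + 85 + 111 = 485.
Row 5: 99 + 115 + 91 + 107 + 73 = 485.
Column 1: 121 + 83 + 105 + 77 + 99 = 485.
Column 2: 87 + 109 + 81 + 93 + 115 = 485.
Column 3: 103 + 75 + 97 + 119 + 91 = 485.
Column 4: 79 + 101 + 113 + 85 + 107 = 485.
Column 5: 95 + 117 + 89 + 111 + 73 = 485.
Main diagonal: 121 + 109 + 97 + 85 + 73 = 485.
Anti-diagonal: 95 + 101 + 97 + 93 + 99 = 485.
All lines sum to 485.

Yes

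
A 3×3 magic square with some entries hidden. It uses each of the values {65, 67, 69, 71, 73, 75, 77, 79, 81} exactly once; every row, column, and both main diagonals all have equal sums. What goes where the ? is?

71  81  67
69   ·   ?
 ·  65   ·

The 9 entries sum to 657, so each line sums to 657/3 = 219.
Column 1 needs 219; the known cells sum to 140, so (3,1) = 79.
Column 2 needs 219; the known cells sum to 146, so (2,2) = 73.
Main diagonal: 71 + 73 + ? = 219, so (3,3) = 75.
Using row 2: 69 + 73 + ? → (2,3) = 219 − 142 = 77.

77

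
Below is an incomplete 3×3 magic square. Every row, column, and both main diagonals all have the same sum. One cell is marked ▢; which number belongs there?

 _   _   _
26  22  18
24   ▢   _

Row 2 is complete and sums to 66; that is the magic constant.
The remaining cell in column 1 is (1,1) = 66 − 50 = 16.
From main diagonal, 66 − (16 + 22) gives (3,3) = 28.
The remaining cell in anti-diagonal is (1,3) = 66 − 46 = 20.
Row 1 needs 66; the known cells sum to 36, so (1,2) = 30.
Using row 3: 24 + 28 + ? → (3,2) = 66 − 52 = 14.

14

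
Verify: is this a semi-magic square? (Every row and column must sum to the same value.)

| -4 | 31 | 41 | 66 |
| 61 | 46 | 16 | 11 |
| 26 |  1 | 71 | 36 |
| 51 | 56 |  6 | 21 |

Yes

Row 1: -4 + 31 + 41 + 66 = 134.
Row 2: 61 + 46 + 16 + 11 = 134.
Row 3: 26 + 1 + 71 + 36 = 134.
Row 4: 51 + 56 + 6 + 21 = 134.
Column 1: -4 + 61 + 26 + 51 = 134.
Column 2: 31 + 46 + 1 + 56 = 134.
Column 3: 41 + 16 + 71 + 6 = 134.
Column 4: 66 + 11 + 36 + 21 = 134.
All lines sum to 134.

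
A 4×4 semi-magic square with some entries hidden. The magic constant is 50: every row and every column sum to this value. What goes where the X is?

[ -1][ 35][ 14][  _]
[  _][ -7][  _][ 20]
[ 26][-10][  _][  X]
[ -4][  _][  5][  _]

Using row 1: -1 + 35 + 14 + ? → (1,4) = 50 − 48 = 2.
Column 1: -1 + 26 + (-4) + ? = 50, so (2,1) = 29.
Column 2 must total 50; the given cells sum to 18, so (4,2) = 32.
Row 2 needs 50; the known cells sum to 42, so (2,3) = 8.
Row 4 must total 50; the given cells sum to 33, so (4,4) = 17.
Using column 3: 14 + 8 + 5 + ? → (3,3) = 50 − 27 = 23.
Column 4: 2 + 20 + 17 + ? = 50, so (3,4) = 11.

11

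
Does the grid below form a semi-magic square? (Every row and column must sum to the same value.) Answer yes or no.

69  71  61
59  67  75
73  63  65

Yes

Row 1: 69 + 71 + 61 = 201.
Row 2: 59 + 67 + 75 = 201.
Row 3: 73 + 63 + 65 = 201.
Column 1: 69 + 59 + 73 = 201.
Column 2: 71 + 67 + 63 = 201.
Column 3: 61 + 75 + 65 = 201.
All lines sum to 201.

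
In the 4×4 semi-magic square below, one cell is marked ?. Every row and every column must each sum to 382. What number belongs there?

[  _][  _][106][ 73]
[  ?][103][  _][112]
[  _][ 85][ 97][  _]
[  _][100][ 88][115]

76

Row 4 must total 382; the given cells sum to 303, so (4,1) = 79.
Column 2 needs 382; the known cells sum to 288, so (1,2) = 94.
Column 3: 106 + 97 + 88 + ? = 382, so (2,3) = 91.
The remaining cell in column 4 is (3,4) = 382 − 300 = 82.
Row 1 must total 382; the given cells sum to 273, so (1,1) = 109.
Row 2 must total 382; the given cells sum to 306, so (2,1) = 76.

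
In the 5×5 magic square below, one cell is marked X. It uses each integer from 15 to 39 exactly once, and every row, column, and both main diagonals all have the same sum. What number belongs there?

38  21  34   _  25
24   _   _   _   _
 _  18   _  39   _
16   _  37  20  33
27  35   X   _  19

23

The entries are 15 through 39, which sum to 675, so each line sums to 675/5 = 135.
Row 1 must total 135; the given cells sum to 118, so (1,4) = 17.
Row 4: 16 + 37 + 20 + 33 + ? = 135, so (4,2) = 29.
Column 1 must total 135; the given cells sum to 105, so (3,1) = 30.
Column 2 must total 135; the given cells sum to 103, so (2,2) = 32.
The remaining cell in main diagonal is (3,3) = 135 − 109 = 26.
Anti-diagonal must total 135; the given cells sum to 107, so (2,4) = 28.
Row 3: 30 + 18 + 26 + 39 + ? = 135, so (3,5) = 22.
The remaining cell in column 4 is (5,4) = 135 − 104 = 31.
Column 5: 25 + 22 + 33 + 19 + ? = 135, so (2,5) = 36.
Row 2 needs 135; the known cells sum to 120, so (2,3) = 15.
Row 5 must total 135; the given cells sum to 112, so (5,3) = 23.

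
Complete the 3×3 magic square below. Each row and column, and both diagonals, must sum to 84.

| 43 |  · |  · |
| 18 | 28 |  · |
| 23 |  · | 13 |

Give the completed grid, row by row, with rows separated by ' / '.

43 8 33 / 18 28 38 / 23 48 13

The remaining cell in row 2 is (2,3) = 84 − 46 = 38.
Row 3: 23 + 13 + ? = 84, so (3,2) = 48.
From column 2, 84 − (28 + 48) gives (1,2) = 8.
Column 3 needs 84; the known cells sum to 51, so (1,3) = 33.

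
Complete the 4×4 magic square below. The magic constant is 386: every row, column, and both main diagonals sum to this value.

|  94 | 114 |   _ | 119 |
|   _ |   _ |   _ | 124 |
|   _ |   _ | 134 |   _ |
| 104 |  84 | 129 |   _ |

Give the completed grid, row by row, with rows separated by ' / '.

94 114 59 119 / 109 89 64 124 / 79 99 134 74 / 104 84 129 69

Using row 1: 94 + 114 + 119 + ? → (1,3) = 386 − 327 = 59.
The remaining cell in row 4 is (4,4) = 386 − 317 = 69.
Column 3 must total 386; the given cells sum to 322, so (2,3) = 64.
Column 4 must total 386; the given cells sum to 312, so (3,4) = 74.
Main diagonal: 94 + 134 + 69 + ? = 386, so (2,2) = 89.
From anti-diagonal, 386 − (119 + 64 + 104) gives (3,2) = 99.
Row 2 needs 386; the known cells sum to 277, so (2,1) = 109.
Row 3 must total 386; the given cells sum to 307, so (3,1) = 79.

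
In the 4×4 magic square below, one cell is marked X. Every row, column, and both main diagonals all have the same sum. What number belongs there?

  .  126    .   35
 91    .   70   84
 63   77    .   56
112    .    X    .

Anti-diagonal is complete and sums to 294; that is the magic constant.
Row 2 needs 294; the known cells sum to 245, so (2,2) = 49.
Row 3: 63 + 77 + 56 + ? = 294, so (3,3) = 98.
Column 1 needs 294; the known cells sum to 266, so (1,1) = 28.
From column 2, 294 − (126 + 49 + 77) gives (4,2) = 42.
Column 4: 35 + 84 + 56 + ? = 294, so (4,4) = 119.
Using row 1: 28 + 126 + 35 + ? → (1,3) = 294 − 189 = 105.
From row 4, 294 − (112 + 42 + 119) gives (4,3) = 21.

21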